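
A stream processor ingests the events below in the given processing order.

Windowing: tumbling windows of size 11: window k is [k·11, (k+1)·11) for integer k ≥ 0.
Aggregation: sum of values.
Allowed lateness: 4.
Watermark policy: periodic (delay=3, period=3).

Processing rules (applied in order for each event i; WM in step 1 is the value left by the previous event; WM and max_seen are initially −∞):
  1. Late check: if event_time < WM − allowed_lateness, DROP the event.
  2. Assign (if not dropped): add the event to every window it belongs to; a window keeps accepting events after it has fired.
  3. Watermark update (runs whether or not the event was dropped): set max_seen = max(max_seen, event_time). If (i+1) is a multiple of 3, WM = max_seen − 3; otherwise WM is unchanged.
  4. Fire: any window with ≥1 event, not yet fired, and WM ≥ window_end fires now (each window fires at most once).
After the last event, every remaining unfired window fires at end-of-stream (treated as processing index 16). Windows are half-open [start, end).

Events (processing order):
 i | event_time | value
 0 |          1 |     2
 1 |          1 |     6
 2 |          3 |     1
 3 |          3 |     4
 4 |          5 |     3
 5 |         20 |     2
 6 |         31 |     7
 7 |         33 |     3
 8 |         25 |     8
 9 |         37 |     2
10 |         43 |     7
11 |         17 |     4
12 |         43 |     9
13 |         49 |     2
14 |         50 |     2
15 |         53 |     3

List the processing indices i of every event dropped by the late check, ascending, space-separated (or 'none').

i=0 t=1 v=2: → [0,11); WM=−∞
i=1 t=1 v=6: → [0,11); WM=−∞
i=2 t=3 v=1: → [0,11); WM=0
i=3 t=3 v=4: → [0,11); WM=0
i=4 t=5 v=3: → [0,11); WM=0
i=5 t=20 v=2: → [11,22); WM=17; [0,11) fires=16
i=6 t=31 v=7: → [22,33); WM=17
i=7 t=33 v=3: → [33,44); WM=17
i=8 t=25 v=8: → [22,33); WM=30; [11,22) fires=2
i=9 t=37 v=2: → [33,44); WM=30
i=10 t=43 v=7: → [33,44); WM=30
i=11 t=17 v=4: DROP (t<30-4); WM=40; [22,33) fires=15
i=12 t=43 v=9: → [33,44); WM=40
i=13 t=49 v=2: → [44,55); WM=40
i=14 t=50 v=2: → [44,55); WM=47; [33,44) fires=21
i=15 t=53 v=3: → [44,55); WM=47

11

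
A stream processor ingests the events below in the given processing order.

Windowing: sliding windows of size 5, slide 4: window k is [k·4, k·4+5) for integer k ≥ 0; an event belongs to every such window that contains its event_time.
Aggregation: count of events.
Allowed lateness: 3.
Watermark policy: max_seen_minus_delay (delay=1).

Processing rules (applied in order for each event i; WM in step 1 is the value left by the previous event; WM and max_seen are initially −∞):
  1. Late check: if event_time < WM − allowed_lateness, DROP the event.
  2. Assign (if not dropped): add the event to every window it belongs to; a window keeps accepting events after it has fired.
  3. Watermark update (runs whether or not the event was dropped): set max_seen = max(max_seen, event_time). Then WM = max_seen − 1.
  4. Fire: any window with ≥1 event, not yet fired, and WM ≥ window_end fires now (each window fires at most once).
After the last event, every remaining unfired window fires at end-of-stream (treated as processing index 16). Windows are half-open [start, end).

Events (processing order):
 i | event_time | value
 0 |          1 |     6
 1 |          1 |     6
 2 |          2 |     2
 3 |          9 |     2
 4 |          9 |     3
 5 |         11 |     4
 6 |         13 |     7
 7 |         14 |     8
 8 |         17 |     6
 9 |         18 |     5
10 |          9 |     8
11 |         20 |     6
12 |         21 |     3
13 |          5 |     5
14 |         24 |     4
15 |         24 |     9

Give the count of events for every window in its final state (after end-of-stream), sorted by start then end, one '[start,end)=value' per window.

[0,5)=3 [8,13)=3 [12,17)=2 [16,21)=3 [20,25)=4 [24,29)=2

i=0 t=1 v=6: → [0,5); WM=0
i=1 t=1 v=6: → [0,5); WM=0
i=2 t=2 v=2: → [0,5); WM=1
i=3 t=9 v=2: → [8,13); WM=8; [0,5) fires=3
i=4 t=9 v=3: → [8,13); WM=8
i=5 t=11 v=4: → [8,13); WM=10
i=6 t=13 v=7: → [12,17); WM=12
i=7 t=14 v=8: → [12,17); WM=13; [8,13) fires=3
i=8 t=17 v=6: → [16,21); WM=16
i=9 t=18 v=5: → [16,21); WM=17; [12,17) fires=2
i=10 t=9 v=8: DROP (t<17-3); WM=17
i=11 t=20 v=6: → [20,25),[16,21); WM=19
i=12 t=21 v=3: → [20,25); WM=20
i=13 t=5 v=5: DROP (t<20-3); WM=20
i=14 t=24 v=4: → [24,29),[20,25); WM=23; [16,21) fires=3
i=15 t=24 v=9: → [24,29),[20,25); WM=23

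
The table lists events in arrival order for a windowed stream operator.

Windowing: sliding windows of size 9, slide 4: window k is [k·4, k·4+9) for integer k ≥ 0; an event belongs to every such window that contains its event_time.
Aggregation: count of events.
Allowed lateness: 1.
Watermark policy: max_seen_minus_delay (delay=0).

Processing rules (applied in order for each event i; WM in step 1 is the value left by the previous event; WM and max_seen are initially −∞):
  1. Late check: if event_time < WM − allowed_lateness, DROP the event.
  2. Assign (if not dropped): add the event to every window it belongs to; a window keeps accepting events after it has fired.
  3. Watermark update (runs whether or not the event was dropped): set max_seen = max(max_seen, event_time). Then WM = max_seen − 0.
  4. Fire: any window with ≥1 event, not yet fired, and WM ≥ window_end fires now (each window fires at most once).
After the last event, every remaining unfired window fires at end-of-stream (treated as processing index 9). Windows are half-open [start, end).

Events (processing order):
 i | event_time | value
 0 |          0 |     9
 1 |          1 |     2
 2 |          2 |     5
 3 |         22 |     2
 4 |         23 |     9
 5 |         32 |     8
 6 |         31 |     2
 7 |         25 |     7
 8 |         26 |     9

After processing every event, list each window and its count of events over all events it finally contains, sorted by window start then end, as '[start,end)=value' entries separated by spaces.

[0,9)=3 [16,25)=2 [20,29)=2 [24,33)=2 [28,37)=2 [32,41)=1

i=0 t=0 v=9: → [0,9); WM=0
i=1 t=1 v=2: → [0,9); WM=1
i=2 t=2 v=5: → [0,9); WM=2
i=3 t=22 v=2: → [20,29),[16,25); WM=22; [0,9) fires=3
i=4 t=23 v=9: → [20,29),[16,25); WM=23
i=5 t=32 v=8: → [32,41),[28,37),[24,33); WM=32; [16,25) fires=2 [20,29) fires=2
i=6 t=31 v=2: → [28,37),[24,33); WM=32
i=7 t=25 v=7: DROP (t<32-1); WM=32
i=8 t=26 v=9: DROP (t<32-1); WM=32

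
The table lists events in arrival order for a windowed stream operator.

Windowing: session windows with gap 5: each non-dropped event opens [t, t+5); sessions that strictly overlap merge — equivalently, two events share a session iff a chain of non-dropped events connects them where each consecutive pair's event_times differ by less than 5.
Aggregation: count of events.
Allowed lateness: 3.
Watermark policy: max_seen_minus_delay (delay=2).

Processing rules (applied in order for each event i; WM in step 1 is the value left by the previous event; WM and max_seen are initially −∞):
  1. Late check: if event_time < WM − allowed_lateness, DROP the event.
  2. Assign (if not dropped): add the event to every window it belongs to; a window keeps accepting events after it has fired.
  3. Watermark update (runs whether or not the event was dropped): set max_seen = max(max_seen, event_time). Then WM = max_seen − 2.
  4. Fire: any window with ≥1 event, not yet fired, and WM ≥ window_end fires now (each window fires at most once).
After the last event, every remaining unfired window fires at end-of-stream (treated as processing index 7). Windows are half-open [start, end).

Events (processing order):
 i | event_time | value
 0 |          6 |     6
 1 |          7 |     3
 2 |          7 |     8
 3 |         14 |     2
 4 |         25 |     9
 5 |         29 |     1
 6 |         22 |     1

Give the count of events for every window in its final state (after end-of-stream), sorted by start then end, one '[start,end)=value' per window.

i=0 t=6 v=6: → [6,11); WM=4
i=1 t=7 v=3: → [6,12); WM=5
i=2 t=7 v=8: → [6,12); WM=5
i=3 t=14 v=2: → [14,19); WM=12
i=4 t=25 v=9: → [25,30); WM=23
i=5 t=29 v=1: → [25,34); WM=27
i=6 t=22 v=1: DROP (t<27-3); WM=27

[6,12)=3 [14,19)=1 [25,34)=2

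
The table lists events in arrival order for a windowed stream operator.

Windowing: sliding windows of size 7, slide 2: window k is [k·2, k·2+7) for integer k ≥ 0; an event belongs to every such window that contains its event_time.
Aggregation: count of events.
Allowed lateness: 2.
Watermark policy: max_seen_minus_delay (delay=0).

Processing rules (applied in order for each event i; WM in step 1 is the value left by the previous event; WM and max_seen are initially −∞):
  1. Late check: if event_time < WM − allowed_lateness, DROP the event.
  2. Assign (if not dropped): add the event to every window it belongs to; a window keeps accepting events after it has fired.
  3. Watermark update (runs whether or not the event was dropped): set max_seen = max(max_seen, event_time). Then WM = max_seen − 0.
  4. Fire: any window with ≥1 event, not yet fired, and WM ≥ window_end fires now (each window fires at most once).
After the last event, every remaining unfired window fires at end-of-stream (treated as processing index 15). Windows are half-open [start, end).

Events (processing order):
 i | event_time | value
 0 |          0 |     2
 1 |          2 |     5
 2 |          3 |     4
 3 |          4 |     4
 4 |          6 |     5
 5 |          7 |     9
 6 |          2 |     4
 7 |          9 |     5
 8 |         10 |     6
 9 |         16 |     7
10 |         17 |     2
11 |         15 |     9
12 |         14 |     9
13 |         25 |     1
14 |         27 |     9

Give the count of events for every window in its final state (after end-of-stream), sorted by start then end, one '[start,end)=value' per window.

i=0 t=0 v=2: → [0,7); WM=0
i=1 t=2 v=5: → [2,9),[0,7); WM=2
i=2 t=3 v=4: → [2,9),[0,7); WM=3
i=3 t=4 v=4: → [4,11),[2,9),[0,7); WM=4
i=4 t=6 v=5: → [6,13),[4,11),[2,9),[0,7); WM=6
i=5 t=7 v=9: → [6,13),[4,11),[2,9); WM=7; [0,7) fires=5
i=6 t=2 v=4: DROP (t<7-2); WM=7
i=7 t=9 v=5: → [8,15),[6,13),[4,11); WM=9; [2,9) fires=5
i=8 t=10 v=6: → [10,17),[8,15),[6,13),[4,11); WM=10
i=9 t=16 v=7: → [16,23),[14,21),[12,19),[10,17); WM=16; [4,11) fires=5 [6,13) fires=4 [8,15) fires=2
i=10 t=17 v=2: → [16,23),[14,21),[12,19); WM=17; [10,17) fires=2
i=11 t=15 v=9: → [14,21),[12,19),[10,17); WM=17
i=12 t=14 v=9: DROP (t<17-2); WM=17
i=13 t=25 v=1: → [24,31),[22,29),[20,27); WM=25; [12,19) fires=3 [14,21) fires=3 [16,23) fires=2
i=14 t=27 v=9: → [26,33),[24,31),[22,29); WM=27; [20,27) fires=1

[0,7)=5 [2,9)=5 [4,11)=5 [6,13)=4 [8,15)=2 [10,17)=3 [12,19)=3 [14,21)=3 [16,23)=2 [20,27)=1 [22,29)=2 [24,31)=2 [26,33)=1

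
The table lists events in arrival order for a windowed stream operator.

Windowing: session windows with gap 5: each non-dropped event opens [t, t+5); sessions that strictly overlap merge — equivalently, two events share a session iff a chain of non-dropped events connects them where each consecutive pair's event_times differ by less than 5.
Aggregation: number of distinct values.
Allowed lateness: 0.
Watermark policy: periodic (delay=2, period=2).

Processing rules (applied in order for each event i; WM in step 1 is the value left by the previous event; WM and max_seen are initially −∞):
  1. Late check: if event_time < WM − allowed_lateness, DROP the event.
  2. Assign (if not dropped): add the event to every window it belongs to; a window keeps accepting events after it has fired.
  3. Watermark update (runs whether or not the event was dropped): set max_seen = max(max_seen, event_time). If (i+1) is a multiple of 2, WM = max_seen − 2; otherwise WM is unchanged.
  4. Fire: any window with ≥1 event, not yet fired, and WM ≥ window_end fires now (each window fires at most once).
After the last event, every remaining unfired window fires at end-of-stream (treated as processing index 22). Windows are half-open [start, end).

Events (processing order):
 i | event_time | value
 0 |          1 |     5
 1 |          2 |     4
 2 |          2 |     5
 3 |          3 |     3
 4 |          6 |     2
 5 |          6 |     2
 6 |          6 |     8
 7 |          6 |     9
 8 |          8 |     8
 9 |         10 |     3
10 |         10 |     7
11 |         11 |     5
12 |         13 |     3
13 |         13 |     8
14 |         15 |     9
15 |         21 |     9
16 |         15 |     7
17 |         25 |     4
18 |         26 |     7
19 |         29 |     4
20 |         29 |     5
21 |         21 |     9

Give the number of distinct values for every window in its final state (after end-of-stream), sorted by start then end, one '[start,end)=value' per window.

i=0 t=1 v=5: → [1,6); WM=−∞
i=1 t=2 v=4: → [1,7); WM=0
i=2 t=2 v=5: → [1,7); WM=0
i=3 t=3 v=3: → [1,8); WM=1
i=4 t=6 v=2: → [1,11); WM=1
i=5 t=6 v=2: → [1,11); WM=4
i=6 t=6 v=8: → [1,11); WM=4
i=7 t=6 v=9: → [1,11); WM=4
i=8 t=8 v=8: → [1,13); WM=4
i=9 t=10 v=3: → [1,15); WM=8
i=10 t=10 v=7: → [1,15); WM=8
i=11 t=11 v=5: → [1,16); WM=9
i=12 t=13 v=3: → [1,18); WM=9
i=13 t=13 v=8: → [1,18); WM=11
i=14 t=15 v=9: → [1,20); WM=11
i=15 t=21 v=9: → [21,26); WM=19
i=16 t=15 v=7: DROP (t<19-0); WM=19
i=17 t=25 v=4: → [21,30); WM=23
i=18 t=26 v=7: → [21,31); WM=23
i=19 t=29 v=4: → [21,34); WM=27
i=20 t=29 v=5: → [21,34); WM=27
i=21 t=21 v=9: DROP (t<27-0); WM=27

[1,20)=7 [21,34)=4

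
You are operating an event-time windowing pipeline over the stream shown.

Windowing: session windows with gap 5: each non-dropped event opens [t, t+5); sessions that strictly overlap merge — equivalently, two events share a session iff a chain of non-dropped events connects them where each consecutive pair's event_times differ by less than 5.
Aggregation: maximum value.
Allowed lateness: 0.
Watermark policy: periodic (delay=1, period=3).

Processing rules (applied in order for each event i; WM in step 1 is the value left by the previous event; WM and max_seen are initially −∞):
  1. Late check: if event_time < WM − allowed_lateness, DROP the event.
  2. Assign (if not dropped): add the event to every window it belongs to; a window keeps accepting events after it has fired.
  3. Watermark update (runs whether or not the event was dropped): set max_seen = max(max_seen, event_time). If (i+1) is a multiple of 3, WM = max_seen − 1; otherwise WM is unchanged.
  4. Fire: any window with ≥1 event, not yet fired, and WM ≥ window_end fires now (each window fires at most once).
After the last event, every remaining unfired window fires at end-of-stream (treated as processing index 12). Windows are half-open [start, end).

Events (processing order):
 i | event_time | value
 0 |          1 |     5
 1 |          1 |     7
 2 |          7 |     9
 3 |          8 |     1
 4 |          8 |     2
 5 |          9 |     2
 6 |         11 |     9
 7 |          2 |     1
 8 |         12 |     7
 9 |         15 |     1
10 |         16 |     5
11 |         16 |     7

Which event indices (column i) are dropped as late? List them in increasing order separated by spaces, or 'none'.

i=0 t=1 v=5: → [1,6); WM=−∞
i=1 t=1 v=7: → [1,6); WM=−∞
i=2 t=7 v=9: → [7,12); WM=6
i=3 t=8 v=1: → [7,13); WM=6
i=4 t=8 v=2: → [7,13); WM=6
i=5 t=9 v=2: → [7,14); WM=8
i=6 t=11 v=9: → [7,16); WM=8
i=7 t=2 v=1: DROP (t<8-0); WM=8
i=8 t=12 v=7: → [7,17); WM=11
i=9 t=15 v=1: → [7,20); WM=11
i=10 t=16 v=5: → [7,21); WM=11
i=11 t=16 v=7: → [7,21); WM=15

7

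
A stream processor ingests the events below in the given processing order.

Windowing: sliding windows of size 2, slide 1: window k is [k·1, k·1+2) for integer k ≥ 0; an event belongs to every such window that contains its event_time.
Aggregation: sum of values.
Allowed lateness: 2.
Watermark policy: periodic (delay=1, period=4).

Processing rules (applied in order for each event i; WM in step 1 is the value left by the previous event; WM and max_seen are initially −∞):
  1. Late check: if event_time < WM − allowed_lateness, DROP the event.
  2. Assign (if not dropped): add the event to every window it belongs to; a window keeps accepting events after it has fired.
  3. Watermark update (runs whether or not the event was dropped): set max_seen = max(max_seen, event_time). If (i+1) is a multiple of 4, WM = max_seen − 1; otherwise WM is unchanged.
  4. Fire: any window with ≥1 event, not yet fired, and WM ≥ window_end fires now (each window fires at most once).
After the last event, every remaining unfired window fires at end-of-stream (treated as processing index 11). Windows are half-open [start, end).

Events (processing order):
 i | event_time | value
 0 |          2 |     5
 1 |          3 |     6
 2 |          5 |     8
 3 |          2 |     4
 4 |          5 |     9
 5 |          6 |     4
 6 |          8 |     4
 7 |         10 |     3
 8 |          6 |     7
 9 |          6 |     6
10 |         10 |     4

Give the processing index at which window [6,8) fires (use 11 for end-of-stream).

i=0 t=2 v=5: → [2,4),[1,3); WM=−∞
i=1 t=3 v=6: → [3,5),[2,4); WM=−∞
i=2 t=5 v=8: → [5,7),[4,6); WM=−∞
i=3 t=2 v=4: → [2,4),[1,3); WM=4; [1,3) fires=9 [2,4) fires=15
i=4 t=5 v=9: → [5,7),[4,6); WM=4
i=5 t=6 v=4: → [6,8),[5,7); WM=4
i=6 t=8 v=4: → [8,10),[7,9); WM=4
i=7 t=10 v=3: → [10,12),[9,11); WM=9; [3,5) fires=6 [4,6) fires=17 [5,7) fires=21 [6,8) fires=4 [7,9) fires=4
i=8 t=6 v=7: DROP (t<9-2); WM=9
i=9 t=6 v=6: DROP (t<9-2); WM=9
i=10 t=10 v=4: → [10,12),[9,11); WM=9

7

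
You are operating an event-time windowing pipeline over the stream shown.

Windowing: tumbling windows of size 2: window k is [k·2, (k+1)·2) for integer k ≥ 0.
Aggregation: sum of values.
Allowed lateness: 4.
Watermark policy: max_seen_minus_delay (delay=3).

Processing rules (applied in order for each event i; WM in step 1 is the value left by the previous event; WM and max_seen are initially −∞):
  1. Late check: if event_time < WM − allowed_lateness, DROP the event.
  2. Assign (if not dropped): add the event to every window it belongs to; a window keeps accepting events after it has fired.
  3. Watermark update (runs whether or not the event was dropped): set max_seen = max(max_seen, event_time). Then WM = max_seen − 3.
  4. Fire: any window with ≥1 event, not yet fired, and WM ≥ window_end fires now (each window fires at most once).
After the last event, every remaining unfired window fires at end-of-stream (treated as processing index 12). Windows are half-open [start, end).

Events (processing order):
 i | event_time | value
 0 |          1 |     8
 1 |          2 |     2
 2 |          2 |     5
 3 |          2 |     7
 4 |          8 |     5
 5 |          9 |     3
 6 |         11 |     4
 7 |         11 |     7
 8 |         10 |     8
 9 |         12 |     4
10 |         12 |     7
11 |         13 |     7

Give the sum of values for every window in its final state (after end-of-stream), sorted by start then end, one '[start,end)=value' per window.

[0,2)=8 [2,4)=14 [8,10)=8 [10,12)=19 [12,14)=18

i=0 t=1 v=8: → [0,2); WM=-2
i=1 t=2 v=2: → [2,4); WM=-1
i=2 t=2 v=5: → [2,4); WM=-1
i=3 t=2 v=7: → [2,4); WM=-1
i=4 t=8 v=5: → [8,10); WM=5; [0,2) fires=8 [2,4) fires=14
i=5 t=9 v=3: → [8,10); WM=6
i=6 t=11 v=4: → [10,12); WM=8
i=7 t=11 v=7: → [10,12); WM=8
i=8 t=10 v=8: → [10,12); WM=8
i=9 t=12 v=4: → [12,14); WM=9
i=10 t=12 v=7: → [12,14); WM=9
i=11 t=13 v=7: → [12,14); WM=10; [8,10) fires=8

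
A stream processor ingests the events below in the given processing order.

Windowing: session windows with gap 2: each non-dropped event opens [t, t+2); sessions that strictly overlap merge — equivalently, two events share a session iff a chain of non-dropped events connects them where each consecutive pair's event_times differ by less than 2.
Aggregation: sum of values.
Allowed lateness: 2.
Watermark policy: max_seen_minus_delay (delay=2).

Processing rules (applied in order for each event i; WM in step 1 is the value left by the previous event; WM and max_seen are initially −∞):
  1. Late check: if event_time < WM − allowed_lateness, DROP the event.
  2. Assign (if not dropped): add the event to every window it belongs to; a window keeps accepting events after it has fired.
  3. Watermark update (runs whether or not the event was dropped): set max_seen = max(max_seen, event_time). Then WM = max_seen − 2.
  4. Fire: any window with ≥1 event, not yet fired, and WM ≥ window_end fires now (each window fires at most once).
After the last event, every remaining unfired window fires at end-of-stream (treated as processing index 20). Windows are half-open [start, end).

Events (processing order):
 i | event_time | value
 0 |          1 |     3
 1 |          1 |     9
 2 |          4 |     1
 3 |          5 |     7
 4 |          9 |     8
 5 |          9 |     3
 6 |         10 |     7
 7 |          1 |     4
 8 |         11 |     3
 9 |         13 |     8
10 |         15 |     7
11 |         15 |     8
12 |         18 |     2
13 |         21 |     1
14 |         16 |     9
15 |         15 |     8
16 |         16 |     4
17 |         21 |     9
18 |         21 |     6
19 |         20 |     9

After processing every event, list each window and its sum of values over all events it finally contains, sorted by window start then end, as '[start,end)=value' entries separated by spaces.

i=0 t=1 v=3: → [1,3); WM=-1
i=1 t=1 v=9: → [1,3); WM=-1
i=2 t=4 v=1: → [4,6); WM=2
i=3 t=5 v=7: → [4,7); WM=3
i=4 t=9 v=8: → [9,11); WM=7
i=5 t=9 v=3: → [9,11); WM=7
i=6 t=10 v=7: → [9,12); WM=8
i=7 t=1 v=4: DROP (t<8-2); WM=8
i=8 t=11 v=3: → [9,13); WM=9
i=9 t=13 v=8: → [13,15); WM=11
i=10 t=15 v=7: → [15,17); WM=13
i=11 t=15 v=8: → [15,17); WM=13
i=12 t=18 v=2: → [18,20); WM=16
i=13 t=21 v=1: → [21,23); WM=19
i=14 t=16 v=9: DROP (t<19-2); WM=19
i=15 t=15 v=8: DROP (t<19-2); WM=19
i=16 t=16 v=4: DROP (t<19-2); WM=19
i=17 t=21 v=9: → [21,23); WM=19
i=18 t=21 v=6: → [21,23); WM=19
i=19 t=20 v=9: → [20,23); WM=19

[1,3)=12 [4,7)=8 [9,13)=21 [13,15)=8 [15,17)=15 [18,20)=2 [20,23)=25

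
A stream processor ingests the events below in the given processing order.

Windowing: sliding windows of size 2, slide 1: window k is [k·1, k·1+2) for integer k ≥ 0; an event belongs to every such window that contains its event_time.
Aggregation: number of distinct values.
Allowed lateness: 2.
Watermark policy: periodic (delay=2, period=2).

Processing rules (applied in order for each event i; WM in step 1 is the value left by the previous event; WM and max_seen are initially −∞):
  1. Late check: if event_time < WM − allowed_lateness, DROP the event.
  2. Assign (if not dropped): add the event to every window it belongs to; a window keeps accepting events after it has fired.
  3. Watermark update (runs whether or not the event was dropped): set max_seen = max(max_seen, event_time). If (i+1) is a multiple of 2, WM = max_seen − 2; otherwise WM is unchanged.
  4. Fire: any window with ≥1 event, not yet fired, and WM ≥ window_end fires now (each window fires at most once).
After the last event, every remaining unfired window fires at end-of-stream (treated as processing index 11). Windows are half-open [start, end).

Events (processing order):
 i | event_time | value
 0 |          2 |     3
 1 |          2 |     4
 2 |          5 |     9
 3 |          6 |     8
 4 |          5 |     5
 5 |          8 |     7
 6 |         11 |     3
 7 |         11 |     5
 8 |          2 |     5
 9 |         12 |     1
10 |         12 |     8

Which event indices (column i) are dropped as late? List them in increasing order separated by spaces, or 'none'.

8

i=0 t=2 v=3: → [2,4),[1,3); WM=−∞
i=1 t=2 v=4: → [2,4),[1,3); WM=0
i=2 t=5 v=9: → [5,7),[4,6); WM=0
i=3 t=6 v=8: → [6,8),[5,7); WM=4; [1,3) fires=2 [2,4) fires=2
i=4 t=5 v=5: → [5,7),[4,6); WM=4
i=5 t=8 v=7: → [8,10),[7,9); WM=6; [4,6) fires=2
i=6 t=11 v=3: → [11,13),[10,12); WM=6
i=7 t=11 v=5: → [11,13),[10,12); WM=9; [5,7) fires=3 [6,8) fires=1 [7,9) fires=1
i=8 t=2 v=5: DROP (t<9-2); WM=9
i=9 t=12 v=1: → [12,14),[11,13); WM=10; [8,10) fires=1
i=10 t=12 v=8: → [12,14),[11,13); WM=10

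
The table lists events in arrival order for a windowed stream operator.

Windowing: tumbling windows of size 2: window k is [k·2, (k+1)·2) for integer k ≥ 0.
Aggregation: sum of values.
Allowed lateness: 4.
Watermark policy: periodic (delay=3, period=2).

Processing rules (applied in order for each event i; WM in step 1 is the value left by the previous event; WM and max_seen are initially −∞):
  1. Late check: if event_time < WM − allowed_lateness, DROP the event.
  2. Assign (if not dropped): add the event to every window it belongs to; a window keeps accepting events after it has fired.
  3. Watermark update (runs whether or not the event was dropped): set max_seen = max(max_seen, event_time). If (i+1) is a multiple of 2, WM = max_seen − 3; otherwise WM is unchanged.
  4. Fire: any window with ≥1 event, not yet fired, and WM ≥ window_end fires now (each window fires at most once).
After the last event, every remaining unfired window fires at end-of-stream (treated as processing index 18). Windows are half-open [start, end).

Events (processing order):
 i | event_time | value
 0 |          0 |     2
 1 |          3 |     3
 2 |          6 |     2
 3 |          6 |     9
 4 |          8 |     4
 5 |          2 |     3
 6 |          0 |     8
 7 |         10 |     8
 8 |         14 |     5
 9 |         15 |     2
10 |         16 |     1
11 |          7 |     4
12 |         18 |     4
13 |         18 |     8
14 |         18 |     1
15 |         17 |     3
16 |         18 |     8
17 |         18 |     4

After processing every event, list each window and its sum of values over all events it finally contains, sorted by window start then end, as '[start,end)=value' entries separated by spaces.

i=0 t=0 v=2: → [0,2); WM=−∞
i=1 t=3 v=3: → [2,4); WM=0
i=2 t=6 v=2: → [6,8); WM=0
i=3 t=6 v=9: → [6,8); WM=3; [0,2) fires=2
i=4 t=8 v=4: → [8,10); WM=3
i=5 t=2 v=3: → [2,4); WM=5; [2,4) fires=6
i=6 t=0 v=8: DROP (t<5-4); WM=5
i=7 t=10 v=8: → [10,12); WM=7
i=8 t=14 v=5: → [14,16); WM=7
i=9 t=15 v=2: → [14,16); WM=12; [6,8) fires=11 [8,10) fires=4 [10,12) fires=8
i=10 t=16 v=1: → [16,18); WM=12
i=11 t=7 v=4: DROP (t<12-4); WM=13
i=12 t=18 v=4: → [18,20); WM=13
i=13 t=18 v=8: → [18,20); WM=15
i=14 t=18 v=1: → [18,20); WM=15
i=15 t=17 v=3: → [16,18); WM=15
i=16 t=18 v=8: → [18,20); WM=15
i=17 t=18 v=4: → [18,20); WM=15

[0,2)=2 [2,4)=6 [6,8)=11 [8,10)=4 [10,12)=8 [14,16)=7 [16,18)=4 [18,20)=25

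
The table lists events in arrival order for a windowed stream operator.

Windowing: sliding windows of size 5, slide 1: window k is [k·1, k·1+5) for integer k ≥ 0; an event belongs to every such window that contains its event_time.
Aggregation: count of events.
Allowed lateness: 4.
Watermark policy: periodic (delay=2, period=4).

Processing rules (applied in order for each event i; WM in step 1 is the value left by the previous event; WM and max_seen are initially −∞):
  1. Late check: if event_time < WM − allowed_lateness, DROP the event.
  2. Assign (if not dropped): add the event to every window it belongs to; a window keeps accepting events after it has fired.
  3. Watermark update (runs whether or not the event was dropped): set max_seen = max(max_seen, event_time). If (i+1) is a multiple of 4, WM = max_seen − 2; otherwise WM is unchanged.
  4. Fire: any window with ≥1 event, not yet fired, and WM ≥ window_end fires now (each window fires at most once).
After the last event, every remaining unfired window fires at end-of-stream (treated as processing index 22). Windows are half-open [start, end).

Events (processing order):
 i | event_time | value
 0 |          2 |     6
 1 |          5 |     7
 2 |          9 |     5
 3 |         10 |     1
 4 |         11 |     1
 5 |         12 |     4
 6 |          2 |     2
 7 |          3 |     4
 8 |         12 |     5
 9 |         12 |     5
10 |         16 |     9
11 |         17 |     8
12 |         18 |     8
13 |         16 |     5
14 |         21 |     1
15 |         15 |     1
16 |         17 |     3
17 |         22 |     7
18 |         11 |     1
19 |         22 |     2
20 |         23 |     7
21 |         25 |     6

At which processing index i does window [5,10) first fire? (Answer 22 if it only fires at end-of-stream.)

i=0 t=2 v=6: → [2,7),[1,6),[0,5); WM=−∞
i=1 t=5 v=7: → [5,10),[4,9),[3,8),[2,7),[1,6); WM=−∞
i=2 t=9 v=5: → [9,14),[8,13),[7,12),[6,11),[5,10); WM=−∞
i=3 t=10 v=1: → [10,15),[9,14),[8,13),[7,12),[6,11); WM=8; [0,5) fires=1 [1,6) fires=2 [2,7) fires=2 [3,8) fires=1
i=4 t=11 v=1: → [11,16),[10,15),[9,14),[8,13),[7,12); WM=8
i=5 t=12 v=4: → [12,17),[11,16),[10,15),[9,14),[8,13); WM=8
i=6 t=2 v=2: DROP (t<8-4); WM=8
i=7 t=3 v=4: DROP (t<8-4); WM=10; [4,9) fires=1 [5,10) fires=2
i=8 t=12 v=5: → [12,17),[11,16),[10,15),[9,14),[8,13); WM=10
i=9 t=12 v=5: → [12,17),[11,16),[10,15),[9,14),[8,13); WM=10
i=10 t=16 v=9: → [16,21),[15,20),[14,19),[13,18),[12,17); WM=10
i=11 t=17 v=8: → [17,22),[16,21),[15,20),[14,19),[13,18); WM=15; [6,11) fires=2 [7,12) fires=3 [8,13) fires=6 [9,14) fires=6 [10,15) fires=5
i=12 t=18 v=8: → [18,23),[17,22),[16,21),[15,20),[14,19); WM=15
i=13 t=16 v=5: → [16,21),[15,20),[14,19),[13,18),[12,17); WM=15
i=14 t=21 v=1: → [21,26),[20,25),[19,24),[18,23),[17,22); WM=15
i=15 t=15 v=1: → [15,20),[14,19),[13,18),[12,17),[11,16); WM=19; [11,16) fires=5 [12,17) fires=6 [13,18) fires=4 [14,19) fires=5
i=16 t=17 v=3: → [17,22),[16,21),[15,20),[14,19),[13,18); WM=19
i=17 t=22 v=7: → [22,27),[21,26),[20,25),[19,24),[18,23); WM=19
i=18 t=11 v=1: DROP (t<19-4); WM=19
i=19 t=22 v=2: → [22,27),[21,26),[20,25),[19,24),[18,23); WM=20; [15,20) fires=6
i=20 t=23 v=7: → [23,28),[22,27),[21,26),[20,25),[19,24); WM=20
i=21 t=25 v=6: → [25,30),[24,29),[23,28),[22,27),[21,26); WM=20

7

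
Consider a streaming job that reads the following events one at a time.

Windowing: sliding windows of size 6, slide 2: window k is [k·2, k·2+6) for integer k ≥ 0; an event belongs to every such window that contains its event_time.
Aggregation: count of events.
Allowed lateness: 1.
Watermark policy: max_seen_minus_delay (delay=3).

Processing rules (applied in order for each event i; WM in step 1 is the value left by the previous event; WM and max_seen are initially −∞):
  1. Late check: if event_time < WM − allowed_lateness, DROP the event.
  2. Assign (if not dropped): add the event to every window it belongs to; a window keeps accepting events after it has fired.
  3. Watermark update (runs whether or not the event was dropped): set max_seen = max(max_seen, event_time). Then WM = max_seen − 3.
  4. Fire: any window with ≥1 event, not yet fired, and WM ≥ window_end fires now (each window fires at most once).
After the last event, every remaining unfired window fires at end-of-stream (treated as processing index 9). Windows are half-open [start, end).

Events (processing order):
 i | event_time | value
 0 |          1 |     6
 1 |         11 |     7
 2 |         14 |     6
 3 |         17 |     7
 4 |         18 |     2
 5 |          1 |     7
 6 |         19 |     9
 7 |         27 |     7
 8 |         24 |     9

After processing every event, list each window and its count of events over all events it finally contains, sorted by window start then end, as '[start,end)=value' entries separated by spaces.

i=0 t=1 v=6: → [0,6); WM=-2
i=1 t=11 v=7: → [10,16),[8,14),[6,12); WM=8; [0,6) fires=1
i=2 t=14 v=6: → [14,20),[12,18),[10,16); WM=11
i=3 t=17 v=7: → [16,22),[14,20),[12,18); WM=14; [6,12) fires=1 [8,14) fires=1
i=4 t=18 v=2: → [18,24),[16,22),[14,20); WM=15
i=5 t=1 v=7: DROP (t<15-1); WM=15
i=6 t=19 v=9: → [18,24),[16,22),[14,20); WM=16; [10,16) fires=2
i=7 t=27 v=7: → [26,32),[24,30),[22,28); WM=24; [12,18) fires=2 [14,20) fires=4 [16,22) fires=3 [18,24) fires=2
i=8 t=24 v=9: → [24,30),[22,28),[20,26); WM=24

[0,6)=1 [6,12)=1 [8,14)=1 [10,16)=2 [12,18)=2 [14,20)=4 [16,22)=3 [18,24)=2 [20,26)=1 [22,28)=2 [24,30)=2 [26,32)=1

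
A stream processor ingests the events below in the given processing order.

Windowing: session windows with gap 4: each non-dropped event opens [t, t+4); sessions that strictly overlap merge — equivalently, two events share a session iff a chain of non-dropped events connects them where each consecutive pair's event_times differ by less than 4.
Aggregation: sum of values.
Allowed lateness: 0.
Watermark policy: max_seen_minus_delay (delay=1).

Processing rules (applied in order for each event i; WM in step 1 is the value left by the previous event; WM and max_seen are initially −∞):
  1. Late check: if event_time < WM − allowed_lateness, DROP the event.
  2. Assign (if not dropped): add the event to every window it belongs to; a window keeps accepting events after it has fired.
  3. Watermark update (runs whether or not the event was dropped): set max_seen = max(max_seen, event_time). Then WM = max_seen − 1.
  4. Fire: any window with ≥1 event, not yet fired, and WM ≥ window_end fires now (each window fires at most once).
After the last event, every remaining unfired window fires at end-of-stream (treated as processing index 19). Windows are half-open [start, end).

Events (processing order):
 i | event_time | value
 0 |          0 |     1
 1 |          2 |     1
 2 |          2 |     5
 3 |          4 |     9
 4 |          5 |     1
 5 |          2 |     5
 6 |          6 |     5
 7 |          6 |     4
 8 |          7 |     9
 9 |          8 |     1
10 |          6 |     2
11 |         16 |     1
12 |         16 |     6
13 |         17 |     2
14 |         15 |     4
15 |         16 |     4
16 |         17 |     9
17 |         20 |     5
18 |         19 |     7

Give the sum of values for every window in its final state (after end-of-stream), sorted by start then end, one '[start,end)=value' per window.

i=0 t=0 v=1: → [0,4); WM=-1
i=1 t=2 v=1: → [0,6); WM=1
i=2 t=2 v=5: → [0,6); WM=1
i=3 t=4 v=9: → [0,8); WM=3
i=4 t=5 v=1: → [0,9); WM=4
i=5 t=2 v=5: DROP (t<4-0); WM=4
i=6 t=6 v=5: → [0,10); WM=5
i=7 t=6 v=4: → [0,10); WM=5
i=8 t=7 v=9: → [0,11); WM=6
i=9 t=8 v=1: → [0,12); WM=7
i=10 t=6 v=2: DROP (t<7-0); WM=7
i=11 t=16 v=1: → [16,20); WM=15
i=12 t=16 v=6: → [16,20); WM=15
i=13 t=17 v=2: → [16,21); WM=16
i=14 t=15 v=4: DROP (t<16-0); WM=16
i=15 t=16 v=4: → [16,21); WM=16
i=16 t=17 v=9: → [16,21); WM=16
i=17 t=20 v=5: → [16,24); WM=19
i=18 t=19 v=7: → [16,24); WM=19

[0,12)=36 [16,24)=34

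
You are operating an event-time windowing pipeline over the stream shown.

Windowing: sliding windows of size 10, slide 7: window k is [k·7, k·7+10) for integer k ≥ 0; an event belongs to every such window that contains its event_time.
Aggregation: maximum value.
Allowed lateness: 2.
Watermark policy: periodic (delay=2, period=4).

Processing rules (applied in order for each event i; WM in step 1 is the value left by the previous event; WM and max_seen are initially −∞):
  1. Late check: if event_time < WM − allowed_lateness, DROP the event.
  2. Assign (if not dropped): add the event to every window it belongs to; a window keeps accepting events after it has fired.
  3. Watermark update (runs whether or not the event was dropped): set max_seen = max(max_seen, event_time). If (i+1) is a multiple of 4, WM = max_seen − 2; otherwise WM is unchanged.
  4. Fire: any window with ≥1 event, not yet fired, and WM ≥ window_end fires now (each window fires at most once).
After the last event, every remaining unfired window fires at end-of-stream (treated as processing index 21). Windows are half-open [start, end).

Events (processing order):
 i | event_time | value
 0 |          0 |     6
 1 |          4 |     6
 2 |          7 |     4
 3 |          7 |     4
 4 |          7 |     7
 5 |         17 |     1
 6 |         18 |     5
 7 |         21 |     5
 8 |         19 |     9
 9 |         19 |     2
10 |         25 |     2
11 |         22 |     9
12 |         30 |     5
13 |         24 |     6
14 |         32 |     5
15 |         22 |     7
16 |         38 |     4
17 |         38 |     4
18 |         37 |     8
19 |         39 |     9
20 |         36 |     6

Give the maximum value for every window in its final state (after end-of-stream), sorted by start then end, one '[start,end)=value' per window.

[0,10)=7 [7,17)=7 [14,24)=9 [21,31)=9 [28,38)=8 [35,45)=9

i=0 t=0 v=6: → [0,10); WM=−∞
i=1 t=4 v=6: → [0,10); WM=−∞
i=2 t=7 v=4: → [7,17),[0,10); WM=−∞
i=3 t=7 v=4: → [7,17),[0,10); WM=5
i=4 t=7 v=7: → [7,17),[0,10); WM=5
i=5 t=17 v=1: → [14,24); WM=5
i=6 t=18 v=5: → [14,24); WM=5
i=7 t=21 v=5: → [21,31),[14,24); WM=19; [0,10) fires=7 [7,17) fires=7
i=8 t=19 v=9: → [14,24); WM=19
i=9 t=19 v=2: → [14,24); WM=19
i=10 t=25 v=2: → [21,31); WM=19
i=11 t=22 v=9: → [21,31),[14,24); WM=23
i=12 t=30 v=5: → [28,38),[21,31); WM=23
i=13 t=24 v=6: → [21,31); WM=23
i=14 t=32 v=5: → [28,38); WM=23
i=15 t=22 v=7: → [21,31),[14,24); WM=30; [14,24) fires=9
i=16 t=38 v=4: → [35,45); WM=30
i=17 t=38 v=4: → [35,45); WM=30
i=18 t=37 v=8: → [35,45),[28,38); WM=30
i=19 t=39 v=9: → [35,45); WM=37; [21,31) fires=9
i=20 t=36 v=6: → [35,45),[28,38); WM=37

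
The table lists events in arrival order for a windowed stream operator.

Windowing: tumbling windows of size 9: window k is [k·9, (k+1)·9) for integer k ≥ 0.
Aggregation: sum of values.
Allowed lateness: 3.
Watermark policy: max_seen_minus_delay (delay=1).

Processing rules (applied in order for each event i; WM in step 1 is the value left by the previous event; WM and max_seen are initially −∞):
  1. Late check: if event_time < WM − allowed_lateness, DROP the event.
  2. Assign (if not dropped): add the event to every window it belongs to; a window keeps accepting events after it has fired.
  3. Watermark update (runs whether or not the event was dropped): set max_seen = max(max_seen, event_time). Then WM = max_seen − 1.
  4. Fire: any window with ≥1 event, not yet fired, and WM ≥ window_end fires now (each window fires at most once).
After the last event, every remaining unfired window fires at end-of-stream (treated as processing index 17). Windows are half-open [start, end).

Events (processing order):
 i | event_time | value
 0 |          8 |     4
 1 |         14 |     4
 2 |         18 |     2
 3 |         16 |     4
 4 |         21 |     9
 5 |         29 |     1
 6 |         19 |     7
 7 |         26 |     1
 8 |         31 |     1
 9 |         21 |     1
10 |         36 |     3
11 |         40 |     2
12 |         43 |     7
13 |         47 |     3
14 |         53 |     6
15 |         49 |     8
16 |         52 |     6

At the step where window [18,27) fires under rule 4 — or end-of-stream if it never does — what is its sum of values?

11

i=0 t=8 v=4: → [0,9); WM=7
i=1 t=14 v=4: → [9,18); WM=13; [0,9) fires=4
i=2 t=18 v=2: → [18,27); WM=17
i=3 t=16 v=4: → [9,18); WM=17
i=4 t=21 v=9: → [18,27); WM=20; [9,18) fires=8
i=5 t=29 v=1: → [27,36); WM=28; [18,27) fires=11
i=6 t=19 v=7: DROP (t<28-3); WM=28
i=7 t=26 v=1: → [18,27); WM=28
i=8 t=31 v=1: → [27,36); WM=30
i=9 t=21 v=1: DROP (t<30-3); WM=30
i=10 t=36 v=3: → [36,45); WM=35
i=11 t=40 v=2: → [36,45); WM=39; [27,36) fires=2
i=12 t=43 v=7: → [36,45); WM=42
i=13 t=47 v=3: → [45,54); WM=46; [36,45) fires=12
i=14 t=53 v=6: → [45,54); WM=52
i=15 t=49 v=8: → [45,54); WM=52
i=16 t=52 v=6: → [45,54); WM=52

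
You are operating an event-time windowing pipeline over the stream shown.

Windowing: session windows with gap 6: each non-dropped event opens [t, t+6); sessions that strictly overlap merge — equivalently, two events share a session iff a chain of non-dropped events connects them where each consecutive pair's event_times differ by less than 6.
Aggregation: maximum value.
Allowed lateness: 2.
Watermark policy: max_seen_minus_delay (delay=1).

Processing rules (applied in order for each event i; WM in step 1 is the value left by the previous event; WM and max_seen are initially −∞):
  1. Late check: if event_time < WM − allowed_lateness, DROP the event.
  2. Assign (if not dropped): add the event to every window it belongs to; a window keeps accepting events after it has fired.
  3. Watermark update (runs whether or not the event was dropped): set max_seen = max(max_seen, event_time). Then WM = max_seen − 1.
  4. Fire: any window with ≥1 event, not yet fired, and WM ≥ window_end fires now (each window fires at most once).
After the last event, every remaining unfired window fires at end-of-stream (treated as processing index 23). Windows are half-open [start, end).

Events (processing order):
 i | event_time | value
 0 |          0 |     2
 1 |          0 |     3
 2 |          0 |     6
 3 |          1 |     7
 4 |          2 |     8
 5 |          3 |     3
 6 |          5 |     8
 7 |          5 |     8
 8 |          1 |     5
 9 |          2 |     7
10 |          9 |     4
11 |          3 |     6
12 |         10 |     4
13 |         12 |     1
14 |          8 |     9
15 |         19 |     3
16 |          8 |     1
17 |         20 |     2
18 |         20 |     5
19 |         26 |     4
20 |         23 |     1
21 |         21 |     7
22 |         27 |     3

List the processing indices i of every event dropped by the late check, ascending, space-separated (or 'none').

i=0 t=0 v=2: → [0,6); WM=-1
i=1 t=0 v=3: → [0,6); WM=-1
i=2 t=0 v=6: → [0,6); WM=-1
i=3 t=1 v=7: → [0,7); WM=0
i=4 t=2 v=8: → [0,8); WM=1
i=5 t=3 v=3: → [0,9); WM=2
i=6 t=5 v=8: → [0,11); WM=4
i=7 t=5 v=8: → [0,11); WM=4
i=8 t=1 v=5: DROP (t<4-2); WM=4
i=9 t=2 v=7: → [0,11); WM=4
i=10 t=9 v=4: → [0,15); WM=8
i=11 t=3 v=6: DROP (t<8-2); WM=8
i=12 t=10 v=4: → [0,16); WM=9
i=13 t=12 v=1: → [0,18); WM=11
i=14 t=8 v=9: DROP (t<11-2); WM=11
i=15 t=19 v=3: → [19,25); WM=18
i=16 t=8 v=1: DROP (t<18-2); WM=18
i=17 t=20 v=2: → [19,26); WM=19
i=18 t=20 v=5: → [19,26); WM=19
i=19 t=26 v=4: → [26,32); WM=25
i=20 t=23 v=1: → [19,32); WM=25
i=21 t=21 v=7: DROP (t<25-2); WM=25
i=22 t=27 v=3: → [19,33); WM=26

8 11 14 16 21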